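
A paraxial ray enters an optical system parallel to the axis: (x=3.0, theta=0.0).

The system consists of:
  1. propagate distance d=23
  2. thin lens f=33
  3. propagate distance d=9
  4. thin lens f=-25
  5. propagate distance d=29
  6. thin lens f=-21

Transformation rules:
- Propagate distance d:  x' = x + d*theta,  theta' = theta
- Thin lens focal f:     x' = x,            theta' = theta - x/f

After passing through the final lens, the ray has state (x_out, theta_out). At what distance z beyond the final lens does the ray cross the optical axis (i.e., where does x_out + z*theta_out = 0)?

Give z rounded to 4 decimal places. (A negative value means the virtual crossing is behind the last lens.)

Answer: -21.8018

Derivation:
Initial: x=3.0000 theta=0.0000
After 1 (propagate distance d=23): x=3.0000 theta=0.0000
After 2 (thin lens f=33): x=3.0000 theta=-1/11 (≈-0.0909)
After 3 (propagate distance d=9): x=24/11 (≈2.1818) theta=-1/11 (≈-0.0909)
After 4 (thin lens f=-25): x=24/11 (≈2.1818) theta=-1/275 (≈-0.0036)
After 5 (propagate distance d=29): x=571/275 (≈2.0764) theta=-1/275 (≈-0.0036)
After 6 (thin lens f=-21): x=571/275 (≈2.0764) theta=2/21 (≈0.0952)
z_focus = -x_out/theta_out = -(571/275)/(2/21) = -11991/550 ≈ -21.8018
Rounded to 4 decimal places: z = -21.8018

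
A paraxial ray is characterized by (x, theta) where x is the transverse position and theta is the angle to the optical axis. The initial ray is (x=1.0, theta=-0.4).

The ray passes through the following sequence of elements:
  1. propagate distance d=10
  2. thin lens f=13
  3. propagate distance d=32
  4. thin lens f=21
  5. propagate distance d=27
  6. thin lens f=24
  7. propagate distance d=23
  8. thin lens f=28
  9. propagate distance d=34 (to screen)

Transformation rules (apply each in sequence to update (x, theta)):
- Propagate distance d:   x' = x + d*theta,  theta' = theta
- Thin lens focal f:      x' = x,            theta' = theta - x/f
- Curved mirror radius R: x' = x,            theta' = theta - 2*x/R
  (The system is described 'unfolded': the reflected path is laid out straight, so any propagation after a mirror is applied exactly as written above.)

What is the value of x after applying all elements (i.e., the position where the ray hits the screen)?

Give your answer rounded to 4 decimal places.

Answer: 9.8163

Derivation:
Initial: x=1.0000 theta=-0.4000
After 1 (propagate distance d=10): x=-3.0000 theta=-0.4000
After 2 (thin lens f=13): x=-3.0000 theta=-11/65 (≈-0.1692)
After 3 (propagate distance d=32): x=-547/65 (≈-8.4154) theta=-11/65 (≈-0.1692)
After 4 (thin lens f=21): x=-547/65 (≈-8.4154) theta=316/1365 (≈0.2315)
After 5 (propagate distance d=27): x=-197/91 (≈-2.1648) theta=316/1365 (≈0.2315)
After 6 (thin lens f=24): x=-197/91 (≈-2.1648) theta=1171/3640 (≈0.3217)
After 7 (propagate distance d=23): x=19053/3640 (≈5.2343) theta=1171/3640 (≈0.3217)
After 8 (thin lens f=28): x=19053/3640 (≈5.2343) theta=2747/20384 (≈0.1348)
After 9 (propagate distance d=34 (to screen)): x=500237/50960 (≈9.8163) theta=2747/20384 (≈0.1348)
Rounded to 4 decimal places: x = 9.8163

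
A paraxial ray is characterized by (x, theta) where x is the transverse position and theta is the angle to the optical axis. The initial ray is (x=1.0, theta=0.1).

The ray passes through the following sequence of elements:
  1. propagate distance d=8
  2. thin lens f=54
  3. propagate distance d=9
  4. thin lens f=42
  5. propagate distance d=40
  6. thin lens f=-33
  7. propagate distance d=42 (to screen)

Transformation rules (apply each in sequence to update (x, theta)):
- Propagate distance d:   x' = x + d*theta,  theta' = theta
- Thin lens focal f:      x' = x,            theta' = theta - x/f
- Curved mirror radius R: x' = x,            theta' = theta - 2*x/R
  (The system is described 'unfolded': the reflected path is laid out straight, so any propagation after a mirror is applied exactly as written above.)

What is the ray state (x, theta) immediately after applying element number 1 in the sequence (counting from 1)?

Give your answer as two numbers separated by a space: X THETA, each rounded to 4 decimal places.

Answer: 1.8000 0.1000

Derivation:
Initial: x=1.0000 theta=0.1000
After 1 (propagate distance d=8): x=1.8000 theta=0.1000
Rounded to 4 decimal places: x = 1.8000, theta = 0.1000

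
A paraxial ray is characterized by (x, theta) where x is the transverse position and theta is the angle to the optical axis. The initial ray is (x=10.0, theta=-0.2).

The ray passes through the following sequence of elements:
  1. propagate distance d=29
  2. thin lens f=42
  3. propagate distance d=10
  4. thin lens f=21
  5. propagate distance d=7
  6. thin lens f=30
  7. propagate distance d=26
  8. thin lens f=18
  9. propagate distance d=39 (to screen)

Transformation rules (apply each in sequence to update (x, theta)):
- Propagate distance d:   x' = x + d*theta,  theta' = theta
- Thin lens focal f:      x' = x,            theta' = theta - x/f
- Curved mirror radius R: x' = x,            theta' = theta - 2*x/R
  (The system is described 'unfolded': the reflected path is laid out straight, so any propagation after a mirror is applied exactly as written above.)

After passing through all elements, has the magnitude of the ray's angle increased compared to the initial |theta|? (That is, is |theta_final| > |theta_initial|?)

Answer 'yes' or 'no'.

Initial: x=10.0000 theta=-0.2000
After 1 (propagate distance d=29): x=4.2000 theta=-0.2000
After 2 (thin lens f=42): x=4.2000 theta=-0.3000
After 3 (propagate distance d=10): x=1.2000 theta=-0.3000
After 4 (thin lens f=21): x=1.2000 theta=-5/14 (≈-0.3571)
After 5 (propagate distance d=7): x=-1.3000 theta=-5/14 (≈-0.3571)
After 6 (thin lens f=30): x=-1.3000 theta=-659/2100 (≈-0.3138)
After 7 (propagate distance d=26): x=-4966/525 (≈-9.4590) theta=-659/2100 (≈-0.3138)
After 8 (thin lens f=18): x=-4966/525 (≈-9.4590) theta=4001/18900 (≈0.2117)
After 9 (propagate distance d=39 (to screen)): x=-7579/6300 (≈-1.2030) theta=4001/18900 (≈0.2117)
|theta_initial|=0.2000 |theta_final|=4001/18900 (≈0.2117) -> increased

Answer: yes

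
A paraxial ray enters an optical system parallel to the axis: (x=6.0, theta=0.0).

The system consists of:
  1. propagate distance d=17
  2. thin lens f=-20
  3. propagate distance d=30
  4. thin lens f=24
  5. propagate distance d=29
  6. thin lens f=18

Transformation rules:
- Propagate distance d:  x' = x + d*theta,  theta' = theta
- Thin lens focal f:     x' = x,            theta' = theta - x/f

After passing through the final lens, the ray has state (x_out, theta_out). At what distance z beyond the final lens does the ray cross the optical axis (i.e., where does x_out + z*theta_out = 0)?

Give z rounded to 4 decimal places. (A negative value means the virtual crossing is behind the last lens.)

Answer: 8.7834

Derivation:
Initial: x=6.0000 theta=0.0000
After 1 (propagate distance d=17): x=6.0000 theta=0.0000
After 2 (thin lens f=-20): x=6.0000 theta=0.3000
After 3 (propagate distance d=30): x=15.0000 theta=0.3000
After 4 (thin lens f=24): x=15.0000 theta=-0.3250
After 5 (propagate distance d=29): x=5.5750 theta=-0.3250
After 6 (thin lens f=18): x=5.5750 theta=-457/720 (≈-0.6347)
z_focus = -x_out/theta_out = -(5.5750)/(-457/720) = 4014/457 ≈ 8.7834
Rounded to 4 decimal places: z = 8.7834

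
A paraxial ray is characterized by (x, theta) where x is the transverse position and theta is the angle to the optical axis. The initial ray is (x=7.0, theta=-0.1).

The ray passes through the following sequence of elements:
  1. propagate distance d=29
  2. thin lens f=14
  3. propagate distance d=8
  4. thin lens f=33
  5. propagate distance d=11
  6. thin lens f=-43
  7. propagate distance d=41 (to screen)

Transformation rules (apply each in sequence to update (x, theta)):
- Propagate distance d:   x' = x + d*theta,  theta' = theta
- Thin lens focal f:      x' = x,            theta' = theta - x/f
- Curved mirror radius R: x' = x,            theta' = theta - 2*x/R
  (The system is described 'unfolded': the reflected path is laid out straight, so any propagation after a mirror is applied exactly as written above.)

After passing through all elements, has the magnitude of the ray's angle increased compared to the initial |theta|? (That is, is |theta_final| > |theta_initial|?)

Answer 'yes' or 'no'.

Answer: yes

Derivation:
Initial: x=7.0000 theta=-0.1000
After 1 (propagate distance d=29): x=4.1000 theta=-0.1000
After 2 (thin lens f=14): x=4.1000 theta=-11/28 (≈-0.3929)
After 3 (propagate distance d=8): x=67/70 (≈0.9571) theta=-11/28 (≈-0.3929)
After 4 (thin lens f=33): x=67/70 (≈0.9571) theta=-1949/4620 (≈-0.4219)
After 5 (propagate distance d=11): x=-221/60 (≈-3.6833) theta=-1949/4620 (≈-0.4219)
After 6 (thin lens f=-43): x=-221/60 (≈-3.6833) theta=-8402/16555 (≈-0.5075)
After 7 (propagate distance d=41 (to screen)): x=-973103/39732 (≈-24.4917) theta=-8402/16555 (≈-0.5075)
|theta_initial|=0.1000 |theta_final|=8402/16555 (≈0.5075) -> increased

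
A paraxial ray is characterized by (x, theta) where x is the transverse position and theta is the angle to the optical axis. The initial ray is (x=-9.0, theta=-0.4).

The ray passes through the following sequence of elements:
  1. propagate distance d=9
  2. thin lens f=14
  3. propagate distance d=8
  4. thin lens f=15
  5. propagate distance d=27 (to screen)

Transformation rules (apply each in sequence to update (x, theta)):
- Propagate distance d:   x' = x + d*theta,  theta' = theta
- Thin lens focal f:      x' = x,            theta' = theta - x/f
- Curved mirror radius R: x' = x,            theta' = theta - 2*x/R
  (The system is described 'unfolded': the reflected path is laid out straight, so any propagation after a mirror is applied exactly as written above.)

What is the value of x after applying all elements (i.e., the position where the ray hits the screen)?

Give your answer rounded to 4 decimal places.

Initial: x=-9.0000 theta=-0.4000
After 1 (propagate distance d=9): x=-12.6000 theta=-0.4000
After 2 (thin lens f=14): x=-12.6000 theta=0.5000
After 3 (propagate distance d=8): x=-8.6000 theta=0.5000
After 4 (thin lens f=15): x=-8.6000 theta=161/150 (≈1.0733)
After 5 (propagate distance d=27 (to screen)): x=20.3800 theta=161/150 (≈1.0733)
Rounded to 4 decimal places: x = 20.3800

Answer: 20.3800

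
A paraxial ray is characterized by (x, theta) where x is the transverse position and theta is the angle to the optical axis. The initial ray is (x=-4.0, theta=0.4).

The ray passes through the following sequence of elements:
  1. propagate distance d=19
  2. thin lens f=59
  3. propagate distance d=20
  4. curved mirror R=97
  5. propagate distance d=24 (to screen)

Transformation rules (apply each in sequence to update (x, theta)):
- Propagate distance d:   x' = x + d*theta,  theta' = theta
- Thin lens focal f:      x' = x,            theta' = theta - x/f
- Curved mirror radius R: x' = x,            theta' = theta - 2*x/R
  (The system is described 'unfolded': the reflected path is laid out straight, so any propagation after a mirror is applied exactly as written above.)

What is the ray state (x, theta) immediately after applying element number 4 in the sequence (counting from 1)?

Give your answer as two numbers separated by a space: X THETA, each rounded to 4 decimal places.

Answer: 10.3797 0.1250

Derivation:
Initial: x=-4.0000 theta=0.4000
After 1 (propagate distance d=19): x=3.6000 theta=0.4000
After 2 (thin lens f=59): x=3.6000 theta=20/59 (≈0.3390)
After 3 (propagate distance d=20): x=3062/295 (≈10.3797) theta=20/59 (≈0.3390)
After 4 (curved mirror R=97): x=3062/295 (≈10.3797) theta=3576/28615 (≈0.1250)
Rounded to 4 decimal places: x = 10.3797, theta = 0.1250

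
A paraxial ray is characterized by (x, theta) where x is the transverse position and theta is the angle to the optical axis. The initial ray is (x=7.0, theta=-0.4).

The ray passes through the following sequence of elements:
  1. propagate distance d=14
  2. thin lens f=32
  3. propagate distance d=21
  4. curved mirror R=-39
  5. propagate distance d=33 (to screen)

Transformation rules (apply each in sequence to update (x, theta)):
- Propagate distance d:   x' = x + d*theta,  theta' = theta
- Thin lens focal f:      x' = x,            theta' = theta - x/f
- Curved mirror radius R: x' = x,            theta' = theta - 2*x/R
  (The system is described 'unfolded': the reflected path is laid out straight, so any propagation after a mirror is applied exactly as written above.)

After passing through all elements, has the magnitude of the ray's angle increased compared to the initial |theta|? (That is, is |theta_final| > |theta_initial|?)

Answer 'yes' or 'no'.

Answer: yes

Derivation:
Initial: x=7.0000 theta=-0.4000
After 1 (propagate distance d=14): x=1.4000 theta=-0.4000
After 2 (thin lens f=32): x=1.4000 theta=-71/160 (≈-0.4438)
After 3 (propagate distance d=21): x=-1267/160 (≈-7.9188) theta=-71/160 (≈-0.4438)
After 4 (curved mirror R=-39): x=-1267/160 (≈-7.9188) theta=-5303/6240 (≈-0.8498)
After 5 (propagate distance d=33 (to screen)): x=-18701/520 (≈-35.9635) theta=-5303/6240 (≈-0.8498)
|theta_initial|=0.4000 |theta_final|=5303/6240 (≈0.8498) -> increased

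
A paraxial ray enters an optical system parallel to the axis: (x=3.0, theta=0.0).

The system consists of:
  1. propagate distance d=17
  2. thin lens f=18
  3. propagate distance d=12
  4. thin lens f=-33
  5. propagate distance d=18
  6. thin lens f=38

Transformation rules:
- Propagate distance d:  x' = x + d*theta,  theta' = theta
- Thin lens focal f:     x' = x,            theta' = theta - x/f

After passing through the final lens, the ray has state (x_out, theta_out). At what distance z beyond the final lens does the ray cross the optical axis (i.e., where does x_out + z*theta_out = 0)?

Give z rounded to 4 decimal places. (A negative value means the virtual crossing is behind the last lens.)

Answer: -14.8293

Derivation:
Initial: x=3.0000 theta=0.0000
After 1 (propagate distance d=17): x=3.0000 theta=0.0000
After 2 (thin lens f=18): x=3.0000 theta=-1/6 (≈-0.1667)
After 3 (propagate distance d=12): x=1.0000 theta=-1/6 (≈-0.1667)
After 4 (thin lens f=-33): x=1.0000 theta=-3/22 (≈-0.1364)
After 5 (propagate distance d=18): x=-16/11 (≈-1.4545) theta=-3/22 (≈-0.1364)
After 6 (thin lens f=38): x=-16/11 (≈-1.4545) theta=-41/418 (≈-0.0981)
z_focus = -x_out/theta_out = -(-16/11)/(-41/418) = -608/41 ≈ -14.8293
Rounded to 4 decimal places: z = -14.8293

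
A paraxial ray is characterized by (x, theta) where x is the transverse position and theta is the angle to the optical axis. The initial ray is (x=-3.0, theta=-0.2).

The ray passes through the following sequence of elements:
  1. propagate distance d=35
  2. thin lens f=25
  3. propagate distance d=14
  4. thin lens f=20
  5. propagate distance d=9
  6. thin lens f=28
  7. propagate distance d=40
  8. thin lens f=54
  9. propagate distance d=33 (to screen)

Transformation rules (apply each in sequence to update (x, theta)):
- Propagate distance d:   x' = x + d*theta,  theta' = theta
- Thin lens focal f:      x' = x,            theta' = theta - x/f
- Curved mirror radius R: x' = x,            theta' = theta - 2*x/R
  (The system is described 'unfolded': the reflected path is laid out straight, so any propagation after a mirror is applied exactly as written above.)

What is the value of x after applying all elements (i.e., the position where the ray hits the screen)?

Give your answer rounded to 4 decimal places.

Initial: x=-3.0000 theta=-0.2000
After 1 (propagate distance d=35): x=-10.0000 theta=-0.2000
After 2 (thin lens f=25): x=-10.0000 theta=0.2000
After 3 (propagate distance d=14): x=-7.2000 theta=0.2000
After 4 (thin lens f=20): x=-7.2000 theta=0.5600
After 5 (propagate distance d=9): x=-2.1600 theta=0.5600
After 6 (thin lens f=28): x=-2.1600 theta=223/350 (≈0.6371)
After 7 (propagate distance d=40): x=4082/175 (≈23.3257) theta=223/350 (≈0.6371)
After 8 (thin lens f=54): x=4082/175 (≈23.3257) theta=277/1350 (≈0.2052)
After 9 (propagate distance d=33 (to screen)): x=18961/630 (≈30.0968) theta=277/1350 (≈0.2052)
Rounded to 4 decimal places: x = 30.0968

Answer: 30.0968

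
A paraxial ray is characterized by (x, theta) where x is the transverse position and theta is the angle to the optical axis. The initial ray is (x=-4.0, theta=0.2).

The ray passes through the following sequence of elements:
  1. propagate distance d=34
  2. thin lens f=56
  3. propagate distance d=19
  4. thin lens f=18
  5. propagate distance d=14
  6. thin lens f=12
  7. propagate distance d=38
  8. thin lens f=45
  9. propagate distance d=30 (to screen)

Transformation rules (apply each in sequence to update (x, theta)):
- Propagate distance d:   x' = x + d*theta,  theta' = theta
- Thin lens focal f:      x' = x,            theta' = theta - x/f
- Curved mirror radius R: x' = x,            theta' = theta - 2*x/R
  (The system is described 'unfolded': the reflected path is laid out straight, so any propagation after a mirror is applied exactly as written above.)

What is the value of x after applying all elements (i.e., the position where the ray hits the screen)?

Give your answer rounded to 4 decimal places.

Answer: -17.8049

Derivation:
Initial: x=-4.0000 theta=0.2000
After 1 (propagate distance d=34): x=2.8000 theta=0.2000
After 2 (thin lens f=56): x=2.8000 theta=0.1500
After 3 (propagate distance d=19): x=5.6500 theta=0.1500
After 4 (thin lens f=18): x=5.6500 theta=-59/360 (≈-0.1639)
After 5 (propagate distance d=14): x=151/45 (≈3.3556) theta=-59/360 (≈-0.1639)
After 6 (thin lens f=12): x=151/45 (≈3.3556) theta=-479/1080 (≈-0.4435)
After 7 (propagate distance d=38): x=-7289/540 (≈-13.4981) theta=-479/1080 (≈-0.4435)
After 8 (thin lens f=45): x=-7289/540 (≈-13.4981) theta=-6977/48600 (≈-0.1436)
After 9 (propagate distance d=30 (to screen)): x=-7211/405 (≈-17.8049) theta=-6977/48600 (≈-0.1436)
Rounded to 4 decimal places: x = -17.8049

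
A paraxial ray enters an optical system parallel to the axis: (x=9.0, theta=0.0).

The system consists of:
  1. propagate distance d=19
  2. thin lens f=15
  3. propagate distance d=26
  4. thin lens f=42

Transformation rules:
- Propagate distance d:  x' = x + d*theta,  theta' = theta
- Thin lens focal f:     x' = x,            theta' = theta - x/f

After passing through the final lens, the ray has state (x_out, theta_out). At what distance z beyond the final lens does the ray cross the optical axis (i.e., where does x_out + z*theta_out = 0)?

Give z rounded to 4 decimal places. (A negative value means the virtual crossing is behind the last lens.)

Answer: -14.9032

Derivation:
Initial: x=9.0000 theta=0.0000
After 1 (propagate distance d=19): x=9.0000 theta=0.0000
After 2 (thin lens f=15): x=9.0000 theta=-0.6000
After 3 (propagate distance d=26): x=-6.6000 theta=-0.6000
After 4 (thin lens f=42): x=-6.6000 theta=-31/70 (≈-0.4429)
z_focus = -x_out/theta_out = -(-6.6000)/(-31/70) = -462/31 ≈ -14.9032
Rounded to 4 decimal places: z = -14.9032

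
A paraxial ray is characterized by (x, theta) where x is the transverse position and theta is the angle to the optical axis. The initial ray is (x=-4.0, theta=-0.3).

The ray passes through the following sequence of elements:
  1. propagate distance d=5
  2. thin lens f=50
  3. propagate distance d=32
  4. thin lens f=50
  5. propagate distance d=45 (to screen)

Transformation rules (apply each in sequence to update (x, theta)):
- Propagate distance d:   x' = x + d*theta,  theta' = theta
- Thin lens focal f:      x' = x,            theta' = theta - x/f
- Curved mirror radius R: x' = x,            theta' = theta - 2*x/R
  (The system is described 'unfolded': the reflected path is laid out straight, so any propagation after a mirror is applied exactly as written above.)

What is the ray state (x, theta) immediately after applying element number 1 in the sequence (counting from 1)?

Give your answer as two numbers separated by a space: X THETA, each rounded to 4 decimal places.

Answer: -5.5000 -0.3000

Derivation:
Initial: x=-4.0000 theta=-0.3000
After 1 (propagate distance d=5): x=-5.5000 theta=-0.3000
Rounded to 4 decimal places: x = -5.5000, theta = -0.3000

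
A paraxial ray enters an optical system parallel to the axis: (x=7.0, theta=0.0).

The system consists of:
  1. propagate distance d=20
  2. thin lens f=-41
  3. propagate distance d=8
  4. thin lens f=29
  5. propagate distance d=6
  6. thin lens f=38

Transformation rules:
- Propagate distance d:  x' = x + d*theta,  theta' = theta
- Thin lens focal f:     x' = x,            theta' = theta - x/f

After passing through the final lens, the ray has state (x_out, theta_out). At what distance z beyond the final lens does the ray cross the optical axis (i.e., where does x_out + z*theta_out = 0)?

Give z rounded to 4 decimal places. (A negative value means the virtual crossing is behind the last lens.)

Answer: 23.9874

Derivation:
Initial: x=7.0000 theta=0.0000
After 1 (propagate distance d=20): x=7.0000 theta=0.0000
After 2 (thin lens f=-41): x=7.0000 theta=7/41 (≈0.1707)
After 3 (propagate distance d=8): x=343/41 (≈8.3659) theta=7/41 (≈0.1707)
After 4 (thin lens f=29): x=343/41 (≈8.3659) theta=-140/1189 (≈-0.1177)
After 5 (propagate distance d=6): x=9107/1189 (≈7.6594) theta=-140/1189 (≈-0.1177)
After 6 (thin lens f=38): x=9107/1189 (≈7.6594) theta=-14427/45182 (≈-0.3193)
z_focus = -x_out/theta_out = -(9107/1189)/(-14427/45182) = 49438/2061 ≈ 23.9874
Rounded to 4 decimal places: z = 23.9874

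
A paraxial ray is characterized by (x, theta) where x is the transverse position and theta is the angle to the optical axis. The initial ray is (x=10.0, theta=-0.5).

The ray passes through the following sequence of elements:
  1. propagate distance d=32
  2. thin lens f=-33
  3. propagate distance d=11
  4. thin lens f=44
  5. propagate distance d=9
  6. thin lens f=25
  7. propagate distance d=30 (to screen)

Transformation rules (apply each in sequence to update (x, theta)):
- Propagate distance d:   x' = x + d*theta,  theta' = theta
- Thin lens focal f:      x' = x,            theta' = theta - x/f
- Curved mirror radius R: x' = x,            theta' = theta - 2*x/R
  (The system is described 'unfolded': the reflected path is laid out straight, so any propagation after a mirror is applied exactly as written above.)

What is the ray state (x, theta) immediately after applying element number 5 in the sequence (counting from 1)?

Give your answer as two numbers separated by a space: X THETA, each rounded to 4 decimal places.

Answer: -16.8750 -0.3750

Derivation:
Initial: x=10.0000 theta=-0.5000
After 1 (propagate distance d=32): x=-6.0000 theta=-0.5000
After 2 (thin lens f=-33): x=-6.0000 theta=-15/22 (≈-0.6818)
After 3 (propagate distance d=11): x=-13.5000 theta=-15/22 (≈-0.6818)
After 4 (thin lens f=44): x=-13.5000 theta=-0.3750
After 5 (propagate distance d=9): x=-16.8750 theta=-0.3750
Rounded to 4 decimal places: x = -16.8750, theta = -0.3750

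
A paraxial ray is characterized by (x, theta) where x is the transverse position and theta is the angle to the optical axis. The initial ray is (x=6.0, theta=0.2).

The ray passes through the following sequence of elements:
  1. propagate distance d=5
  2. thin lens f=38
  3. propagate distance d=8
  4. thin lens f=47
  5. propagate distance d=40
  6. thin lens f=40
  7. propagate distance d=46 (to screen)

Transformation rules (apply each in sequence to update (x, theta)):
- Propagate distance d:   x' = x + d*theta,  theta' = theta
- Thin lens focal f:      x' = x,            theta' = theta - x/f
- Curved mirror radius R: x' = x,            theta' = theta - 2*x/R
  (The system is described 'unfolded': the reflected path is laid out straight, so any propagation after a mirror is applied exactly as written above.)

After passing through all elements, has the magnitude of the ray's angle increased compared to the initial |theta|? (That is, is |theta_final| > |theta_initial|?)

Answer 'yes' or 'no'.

Answer: no

Derivation:
Initial: x=6.0000 theta=0.2000
After 1 (propagate distance d=5): x=7.0000 theta=0.2000
After 2 (thin lens f=38): x=7.0000 theta=3/190 (≈0.0158)
After 3 (propagate distance d=8): x=677/95 (≈7.1263) theta=3/190 (≈0.0158)
After 4 (thin lens f=47): x=677/95 (≈7.1263) theta=-1213/8930 (≈-0.1358)
After 5 (propagate distance d=40): x=7559/4465 (≈1.6929) theta=-1213/8930 (≈-0.1358)
After 6 (thin lens f=40): x=7559/4465 (≈1.6929) theta=-677/3800 (≈-0.1782)
After 7 (propagate distance d=46 (to screen)): x=-580657/89300 (≈-6.5023) theta=-677/3800 (≈-0.1782)
|theta_initial|=0.2000 |theta_final|=677/3800 (≈0.1782) -> not increased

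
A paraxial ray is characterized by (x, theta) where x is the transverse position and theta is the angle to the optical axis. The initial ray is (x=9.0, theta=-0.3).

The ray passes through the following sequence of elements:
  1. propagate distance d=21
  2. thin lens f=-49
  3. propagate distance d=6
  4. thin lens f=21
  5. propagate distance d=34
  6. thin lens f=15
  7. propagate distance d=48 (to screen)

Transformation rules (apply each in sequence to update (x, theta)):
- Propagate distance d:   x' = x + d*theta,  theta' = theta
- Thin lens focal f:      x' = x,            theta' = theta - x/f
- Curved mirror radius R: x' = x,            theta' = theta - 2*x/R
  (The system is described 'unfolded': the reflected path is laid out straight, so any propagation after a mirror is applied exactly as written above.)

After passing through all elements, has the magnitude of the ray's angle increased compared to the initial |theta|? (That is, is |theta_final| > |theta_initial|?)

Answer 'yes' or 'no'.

Answer: yes

Derivation:
Initial: x=9.0000 theta=-0.3000
After 1 (propagate distance d=21): x=2.7000 theta=-0.3000
After 2 (thin lens f=-49): x=2.7000 theta=-12/49 (≈-0.2449)
After 3 (propagate distance d=6): x=603/490 (≈1.2306) theta=-12/49 (≈-0.2449)
After 4 (thin lens f=21): x=603/490 (≈1.2306) theta=-1041/3430 (≈-0.3035)
After 5 (propagate distance d=34): x=-31173/3430 (≈-9.0883) theta=-1041/3430 (≈-0.3035)
After 6 (thin lens f=15): x=-31173/3430 (≈-9.0883) theta=2593/8575 (≈0.3024)
After 7 (propagate distance d=48 (to screen)): x=93063/17150 (≈5.4264) theta=2593/8575 (≈0.3024)
|theta_initial|=0.3000 |theta_final|=2593/8575 (≈0.3024) -> increased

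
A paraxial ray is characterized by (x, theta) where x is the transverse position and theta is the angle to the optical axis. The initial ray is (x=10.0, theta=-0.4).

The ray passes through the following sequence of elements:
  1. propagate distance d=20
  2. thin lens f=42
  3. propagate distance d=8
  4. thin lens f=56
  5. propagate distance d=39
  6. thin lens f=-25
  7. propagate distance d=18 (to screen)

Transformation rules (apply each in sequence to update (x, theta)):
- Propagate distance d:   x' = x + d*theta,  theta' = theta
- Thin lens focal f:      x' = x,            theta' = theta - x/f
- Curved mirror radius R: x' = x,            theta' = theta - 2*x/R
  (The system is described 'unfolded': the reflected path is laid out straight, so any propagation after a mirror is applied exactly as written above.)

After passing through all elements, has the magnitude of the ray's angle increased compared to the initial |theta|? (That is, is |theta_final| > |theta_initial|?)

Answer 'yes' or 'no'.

Initial: x=10.0000 theta=-0.4000
After 1 (propagate distance d=20): x=2.0000 theta=-0.4000
After 2 (thin lens f=42): x=2.0000 theta=-47/105 (≈-0.4476)
After 3 (propagate distance d=8): x=-166/105 (≈-1.5810) theta=-47/105 (≈-0.4476)
After 4 (thin lens f=56): x=-166/105 (≈-1.5810) theta=-411/980 (≈-0.4194)
After 5 (propagate distance d=39): x=-10547/588 (≈-17.9371) theta=-411/980 (≈-0.4194)
After 6 (thin lens f=-25): x=-10547/588 (≈-17.9371) theta=-4178/3675 (≈-1.1369)
After 7 (propagate distance d=18 (to screen)): x=-564491/14700 (≈-38.4007) theta=-4178/3675 (≈-1.1369)
|theta_initial|=0.4000 |theta_final|=4178/3675 (≈1.1369) -> increased

Answer: yes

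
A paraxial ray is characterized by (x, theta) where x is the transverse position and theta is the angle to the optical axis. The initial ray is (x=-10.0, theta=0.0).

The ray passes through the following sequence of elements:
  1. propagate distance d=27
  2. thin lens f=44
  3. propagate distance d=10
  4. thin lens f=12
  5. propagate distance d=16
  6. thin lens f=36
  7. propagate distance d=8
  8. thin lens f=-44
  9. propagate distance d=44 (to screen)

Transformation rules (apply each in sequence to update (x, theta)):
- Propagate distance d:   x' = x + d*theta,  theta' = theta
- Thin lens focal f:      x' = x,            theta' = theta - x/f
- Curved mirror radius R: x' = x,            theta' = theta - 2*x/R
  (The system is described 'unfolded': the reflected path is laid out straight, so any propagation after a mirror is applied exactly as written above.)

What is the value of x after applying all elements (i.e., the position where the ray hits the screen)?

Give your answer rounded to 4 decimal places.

Initial: x=-10.0000 theta=0.0000
After 1 (propagate distance d=27): x=-10.0000 theta=0.0000
After 2 (thin lens f=44): x=-10.0000 theta=5/22 (≈0.2273)
After 3 (propagate distance d=10): x=-85/11 (≈-7.7273) theta=5/22 (≈0.2273)
After 4 (thin lens f=12): x=-85/11 (≈-7.7273) theta=115/132 (≈0.8712)
After 5 (propagate distance d=16): x=205/33 (≈6.2121) theta=115/132 (≈0.8712)
After 6 (thin lens f=36): x=205/33 (≈6.2121) theta=415/594 (≈0.6987)
After 7 (propagate distance d=8): x=3505/297 (≈11.8013) theta=415/594 (≈0.6987)
After 8 (thin lens f=-44): x=3505/297 (≈11.8013) theta=12635/13068 (≈0.9669)
After 9 (propagate distance d=44 (to screen)): x=5380/99 (≈54.3434) theta=12635/13068 (≈0.9669)
Rounded to 4 decimal places: x = 54.3434

Answer: 54.3434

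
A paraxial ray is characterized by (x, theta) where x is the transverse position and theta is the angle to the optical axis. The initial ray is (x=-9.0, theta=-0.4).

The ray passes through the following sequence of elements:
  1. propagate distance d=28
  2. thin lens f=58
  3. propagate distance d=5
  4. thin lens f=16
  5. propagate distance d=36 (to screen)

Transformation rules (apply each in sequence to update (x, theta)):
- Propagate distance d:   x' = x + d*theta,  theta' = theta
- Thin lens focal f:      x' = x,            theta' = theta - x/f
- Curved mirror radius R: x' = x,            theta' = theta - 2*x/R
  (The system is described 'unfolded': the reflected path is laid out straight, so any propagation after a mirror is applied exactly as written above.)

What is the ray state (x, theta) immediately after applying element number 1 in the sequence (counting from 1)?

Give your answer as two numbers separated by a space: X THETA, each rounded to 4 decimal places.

Initial: x=-9.0000 theta=-0.4000
After 1 (propagate distance d=28): x=-20.2000 theta=-0.4000
Rounded to 4 decimal places: x = -20.2000, theta = -0.4000

Answer: -20.2000 -0.4000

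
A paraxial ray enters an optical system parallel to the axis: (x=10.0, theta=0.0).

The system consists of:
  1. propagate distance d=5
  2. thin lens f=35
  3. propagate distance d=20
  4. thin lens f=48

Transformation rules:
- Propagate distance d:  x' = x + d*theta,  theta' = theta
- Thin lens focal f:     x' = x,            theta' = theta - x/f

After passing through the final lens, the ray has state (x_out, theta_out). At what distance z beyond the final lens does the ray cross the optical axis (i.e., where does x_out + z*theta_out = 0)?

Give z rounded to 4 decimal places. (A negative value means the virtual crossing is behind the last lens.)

Answer: 11.4286

Derivation:
Initial: x=10.0000 theta=0.0000
After 1 (propagate distance d=5): x=10.0000 theta=0.0000
After 2 (thin lens f=35): x=10.0000 theta=-2/7 (≈-0.2857)
After 3 (propagate distance d=20): x=30/7 (≈4.2857) theta=-2/7 (≈-0.2857)
After 4 (thin lens f=48): x=30/7 (≈4.2857) theta=-0.3750
z_focus = -x_out/theta_out = -(30/7)/(-0.3750) = 80/7 ≈ 11.4286
Rounded to 4 decimal places: z = 11.4286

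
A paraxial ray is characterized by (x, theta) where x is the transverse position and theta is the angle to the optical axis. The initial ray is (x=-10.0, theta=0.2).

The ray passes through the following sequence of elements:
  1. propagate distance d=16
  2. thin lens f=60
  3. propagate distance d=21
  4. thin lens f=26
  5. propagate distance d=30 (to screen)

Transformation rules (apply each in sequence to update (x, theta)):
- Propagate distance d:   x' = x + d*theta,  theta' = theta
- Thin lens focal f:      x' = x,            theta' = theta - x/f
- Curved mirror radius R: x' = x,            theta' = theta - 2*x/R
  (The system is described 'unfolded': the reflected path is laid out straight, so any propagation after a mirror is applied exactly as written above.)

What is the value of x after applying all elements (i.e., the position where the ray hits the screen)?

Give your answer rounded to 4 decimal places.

Initial: x=-10.0000 theta=0.2000
After 1 (propagate distance d=16): x=-6.8000 theta=0.2000
After 2 (thin lens f=60): x=-6.8000 theta=47/150 (≈0.3133)
After 3 (propagate distance d=21): x=-0.2200 theta=47/150 (≈0.3133)
After 4 (thin lens f=26): x=-0.2200 theta=251/780 (≈0.3218)
After 5 (propagate distance d=30 (to screen)): x=3066/325 (≈9.4338) theta=251/780 (≈0.3218)
Rounded to 4 decimal places: x = 9.4338

Answer: 9.4338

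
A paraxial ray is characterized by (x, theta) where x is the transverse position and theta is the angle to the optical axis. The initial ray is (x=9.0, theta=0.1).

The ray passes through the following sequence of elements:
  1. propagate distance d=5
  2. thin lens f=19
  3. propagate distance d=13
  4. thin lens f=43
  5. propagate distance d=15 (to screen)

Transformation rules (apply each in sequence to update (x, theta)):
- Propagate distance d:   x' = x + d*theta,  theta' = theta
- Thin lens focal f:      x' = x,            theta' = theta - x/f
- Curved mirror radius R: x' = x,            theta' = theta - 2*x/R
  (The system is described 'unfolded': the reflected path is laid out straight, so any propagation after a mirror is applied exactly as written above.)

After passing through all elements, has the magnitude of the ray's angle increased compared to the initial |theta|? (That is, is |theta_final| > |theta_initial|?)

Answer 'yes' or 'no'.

Initial: x=9.0000 theta=0.1000
After 1 (propagate distance d=5): x=9.5000 theta=0.1000
After 2 (thin lens f=19): x=9.5000 theta=-0.4000
After 3 (propagate distance d=13): x=4.3000 theta=-0.4000
After 4 (thin lens f=43): x=4.3000 theta=-0.5000
After 5 (propagate distance d=15 (to screen)): x=-3.2000 theta=-0.5000
|theta_initial|=0.1000 |theta_final|=0.5000 -> increased

Answer: yes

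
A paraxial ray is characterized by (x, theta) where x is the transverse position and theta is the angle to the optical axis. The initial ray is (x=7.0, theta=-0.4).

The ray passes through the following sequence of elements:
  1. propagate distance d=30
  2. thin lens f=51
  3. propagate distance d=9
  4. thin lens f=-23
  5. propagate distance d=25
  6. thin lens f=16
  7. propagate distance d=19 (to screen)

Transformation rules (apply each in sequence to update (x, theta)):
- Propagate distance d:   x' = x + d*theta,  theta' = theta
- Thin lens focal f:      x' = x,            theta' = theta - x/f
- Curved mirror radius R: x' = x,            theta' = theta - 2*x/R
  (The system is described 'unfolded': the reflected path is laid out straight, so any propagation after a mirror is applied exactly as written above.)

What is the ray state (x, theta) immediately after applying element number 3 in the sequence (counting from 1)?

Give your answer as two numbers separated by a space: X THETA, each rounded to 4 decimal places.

Answer: -7.7176 -0.3020

Derivation:
Initial: x=7.0000 theta=-0.4000
After 1 (propagate distance d=30): x=-5.0000 theta=-0.4000
After 2 (thin lens f=51): x=-5.0000 theta=-77/255 (≈-0.3020)
After 3 (propagate distance d=9): x=-656/85 (≈-7.7176) theta=-77/255 (≈-0.3020)
Rounded to 4 decimal places: x = -7.7176, theta = -0.3020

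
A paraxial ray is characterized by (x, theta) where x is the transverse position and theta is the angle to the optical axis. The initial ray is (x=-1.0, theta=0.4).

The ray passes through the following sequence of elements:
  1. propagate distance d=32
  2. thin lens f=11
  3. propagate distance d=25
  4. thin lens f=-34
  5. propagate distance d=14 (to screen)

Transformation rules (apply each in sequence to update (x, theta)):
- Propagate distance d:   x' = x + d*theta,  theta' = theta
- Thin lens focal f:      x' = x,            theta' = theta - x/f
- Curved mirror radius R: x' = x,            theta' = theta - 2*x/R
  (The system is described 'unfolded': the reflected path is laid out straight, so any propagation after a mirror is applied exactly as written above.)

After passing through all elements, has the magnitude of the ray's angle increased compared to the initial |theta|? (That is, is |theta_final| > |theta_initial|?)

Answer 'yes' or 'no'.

Answer: yes

Derivation:
Initial: x=-1.0000 theta=0.4000
After 1 (propagate distance d=32): x=11.8000 theta=0.4000
After 2 (thin lens f=11): x=11.8000 theta=-37/55 (≈-0.6727)
After 3 (propagate distance d=25): x=-276/55 (≈-5.0182) theta=-37/55 (≈-0.6727)
After 4 (thin lens f=-34): x=-276/55 (≈-5.0182) theta=-767/935 (≈-0.8203)
After 5 (propagate distance d=14 (to screen)): x=-3086/187 (≈-16.5027) theta=-767/935 (≈-0.8203)
|theta_initial|=0.4000 |theta_final|=767/935 (≈0.8203) -> increased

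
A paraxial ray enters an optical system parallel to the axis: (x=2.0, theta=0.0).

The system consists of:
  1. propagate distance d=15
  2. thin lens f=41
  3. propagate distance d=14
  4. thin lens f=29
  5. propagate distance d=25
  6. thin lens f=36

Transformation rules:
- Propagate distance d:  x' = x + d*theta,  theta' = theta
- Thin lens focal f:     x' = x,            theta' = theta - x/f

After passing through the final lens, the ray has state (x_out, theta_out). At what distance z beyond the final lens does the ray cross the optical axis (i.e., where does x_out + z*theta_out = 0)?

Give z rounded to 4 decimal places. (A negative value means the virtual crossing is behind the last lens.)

Initial: x=2.0000 theta=0.0000
After 1 (propagate distance d=15): x=2.0000 theta=0.0000
After 2 (thin lens f=41): x=2.0000 theta=-2/41 (≈-0.0488)
After 3 (propagate distance d=14): x=54/41 (≈1.3171) theta=-2/41 (≈-0.0488)
After 4 (thin lens f=29): x=54/41 (≈1.3171) theta=-112/1189 (≈-0.0942)
After 5 (propagate distance d=25): x=-1234/1189 (≈-1.0378) theta=-112/1189 (≈-0.0942)
After 6 (thin lens f=36): x=-1234/1189 (≈-1.0378) theta=-1399/21402 (≈-0.0654)
z_focus = -x_out/theta_out = -(-1234/1189)/(-1399/21402) = -22212/1399 ≈ -15.8771
Rounded to 4 decimal places: z = -15.8771

Answer: -15.8771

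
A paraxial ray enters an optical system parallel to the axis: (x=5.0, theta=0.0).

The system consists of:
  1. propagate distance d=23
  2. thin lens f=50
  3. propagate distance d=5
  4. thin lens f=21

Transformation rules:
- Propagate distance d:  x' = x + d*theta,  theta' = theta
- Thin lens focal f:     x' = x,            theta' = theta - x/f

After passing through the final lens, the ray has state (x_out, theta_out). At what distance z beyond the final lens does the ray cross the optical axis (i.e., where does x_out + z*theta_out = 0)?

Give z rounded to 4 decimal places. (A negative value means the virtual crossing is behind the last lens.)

Initial: x=5.0000 theta=0.0000
After 1 (propagate distance d=23): x=5.0000 theta=0.0000
After 2 (thin lens f=50): x=5.0000 theta=-0.1000
After 3 (propagate distance d=5): x=4.5000 theta=-0.1000
After 4 (thin lens f=21): x=4.5000 theta=-11/35 (≈-0.3143)
z_focus = -x_out/theta_out = -(4.5000)/(-11/35) = 315/22 ≈ 14.3182
Rounded to 4 decimal places: z = 14.3182

Answer: 14.3182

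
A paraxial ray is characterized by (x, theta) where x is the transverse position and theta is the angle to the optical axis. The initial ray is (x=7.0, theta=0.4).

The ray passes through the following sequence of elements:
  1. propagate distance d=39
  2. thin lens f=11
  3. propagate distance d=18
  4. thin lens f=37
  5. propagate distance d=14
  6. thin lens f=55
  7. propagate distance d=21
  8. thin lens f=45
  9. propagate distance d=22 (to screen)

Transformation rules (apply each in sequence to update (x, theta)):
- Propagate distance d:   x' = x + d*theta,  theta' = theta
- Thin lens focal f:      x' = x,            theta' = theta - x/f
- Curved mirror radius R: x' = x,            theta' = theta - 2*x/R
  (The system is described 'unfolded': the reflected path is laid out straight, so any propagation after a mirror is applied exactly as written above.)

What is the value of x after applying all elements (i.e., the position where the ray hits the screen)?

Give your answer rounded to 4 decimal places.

Answer: -45.4833

Derivation:
Initial: x=7.0000 theta=0.4000
After 1 (propagate distance d=39): x=22.6000 theta=0.4000
After 2 (thin lens f=11): x=22.6000 theta=-91/55 (≈-1.6545)
After 3 (propagate distance d=18): x=-79/11 (≈-7.1818) theta=-91/55 (≈-1.6545)
After 4 (thin lens f=37): x=-79/11 (≈-7.1818) theta=-2972/2035 (≈-1.4604)
After 5 (propagate distance d=14): x=-56223/2035 (≈-27.6280) theta=-2972/2035 (≈-1.4604)
After 6 (thin lens f=55): x=-56223/2035 (≈-27.6280) theta=-107237/111925 (≈-0.9581)
After 7 (propagate distance d=21): x=-5344242/111925 (≈-47.7484) theta=-107237/111925 (≈-0.9581)
After 8 (thin lens f=45): x=-5344242/111925 (≈-47.7484) theta=172859/1678875 (≈0.1030)
After 9 (propagate distance d=22 (to screen)): x=-76360732/1678875 (≈-45.4833) theta=172859/1678875 (≈0.1030)
Rounded to 4 decimal places: x = -45.4833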